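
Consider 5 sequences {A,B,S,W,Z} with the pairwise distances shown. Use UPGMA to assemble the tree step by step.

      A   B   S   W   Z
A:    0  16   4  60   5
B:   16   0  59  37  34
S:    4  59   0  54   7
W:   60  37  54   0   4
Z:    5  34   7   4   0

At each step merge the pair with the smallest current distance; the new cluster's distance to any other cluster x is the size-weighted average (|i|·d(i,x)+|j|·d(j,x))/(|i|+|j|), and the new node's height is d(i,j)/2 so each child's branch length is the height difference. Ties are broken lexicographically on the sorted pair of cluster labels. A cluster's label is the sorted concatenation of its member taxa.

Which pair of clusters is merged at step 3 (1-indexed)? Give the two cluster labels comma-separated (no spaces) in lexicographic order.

AS,WZ

step 1: merge (A,S) at d=4; branch lengths A→2, S→2; new cluster AS
  updated: d(AS,B)=75/2, d(AS,W)=57, d(AS,Z)=6
step 2: merge (W,Z) at d=4; branch lengths W→2, Z→2; new cluster WZ
  updated: d(AS,WZ)=63/2, d(B,WZ)=71/2
step 3: merge (AS,WZ) at d=63/2; branch lengths AS→55/4, WZ→55/4; new cluster ASWZ
  updated: d(ASWZ,B)=73/2
step 4: merge (ASWZ,B) at d=73/2; branch lengths ASWZ→5/2, B→73/4; new cluster ABSWZ
final tree: (((A:2,S:2):55/4,(W:2,Z:2):55/4):5/2,B:73/4)
total length: 225/4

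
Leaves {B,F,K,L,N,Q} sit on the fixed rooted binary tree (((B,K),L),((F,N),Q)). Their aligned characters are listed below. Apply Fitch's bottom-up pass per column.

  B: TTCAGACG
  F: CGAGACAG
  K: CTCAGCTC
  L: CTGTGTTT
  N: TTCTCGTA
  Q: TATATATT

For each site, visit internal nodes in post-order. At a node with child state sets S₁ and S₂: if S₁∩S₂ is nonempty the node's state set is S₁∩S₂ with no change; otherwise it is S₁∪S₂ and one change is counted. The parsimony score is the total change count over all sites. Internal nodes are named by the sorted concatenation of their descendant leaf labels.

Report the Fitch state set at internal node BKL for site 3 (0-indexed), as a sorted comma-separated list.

site 0, node BK: B={T} ∪ K={C} → {C,T} (+1)
site 0, node BKL: BK={C,T} ∩ L={C} → {C} (+0)
site 0, node FN: F={C} ∪ N={T} → {C,T} (+1)
site 0, node FNQ: FN={C,T} ∩ Q={T} → {T} (+0)
site 0, node BFKLNQ: BKL={C} ∪ FNQ={T} → {C,T} (+1)
site 1, node BK: B={T} ∩ K={T} → {T} (+0)
site 1, node BKL: BK={T} ∩ L={T} → {T} (+0)
site 1, node FN: F={G} ∪ N={T} → {G,T} (+1)
site 1, node FNQ: FN={G,T} ∪ Q={A} → {A,G,T} (+1)
site 1, node BFKLNQ: BKL={T} ∩ FNQ={A,G,T} → {T} (+0)
site 2, node BK: B={C} ∩ K={C} → {C} (+0)
site 2, node BKL: BK={C} ∪ L={G} → {C,G} (+1)
site 2, node FN: F={A} ∪ N={C} → {A,C} (+1)
site 2, node FNQ: FN={A,C} ∪ Q={T} → {A,C,T} (+1)
site 2, node BFKLNQ: BKL={C,G} ∩ FNQ={A,C,T} → {C} (+0)
site 3, node BK: B={A} ∩ K={A} → {A} (+0)
site 3, node BKL: BK={A} ∪ L={T} → {A,T} (+1)
site 3, node FN: F={G} ∪ N={T} → {G,T} (+1)
site 3, node FNQ: FN={G,T} ∪ Q={A} → {A,G,T} (+1)
site 3, node BFKLNQ: BKL={A,T} ∩ FNQ={A,G,T} → {A,T} (+0)
site 4, node BK: B={G} ∩ K={G} → {G} (+0)
site 4, node BKL: BK={G} ∩ L={G} → {G} (+0)
site 4, node FN: F={A} ∪ N={C} → {A,C} (+1)
site 4, node FNQ: FN={A,C} ∪ Q={T} → {A,C,T} (+1)
site 4, node BFKLNQ: BKL={G} ∪ FNQ={A,C,T} → {A,C,G,T} (+1)
site 5, node BK: B={A} ∪ K={C} → {A,C} (+1)
site 5, node BKL: BK={A,C} ∪ L={T} → {A,C,T} (+1)
site 5, node FN: F={C} ∪ N={G} → {C,G} (+1)
site 5, node FNQ: FN={C,G} ∪ Q={A} → {A,C,G} (+1)
site 5, node BFKLNQ: BKL={A,C,T} ∩ FNQ={A,C,G} → {A,C} (+0)
site 6, node BK: B={C} ∪ K={T} → {C,T} (+1)
site 6, node BKL: BK={C,T} ∩ L={T} → {T} (+0)
site 6, node FN: F={A} ∪ N={T} → {A,T} (+1)
site 6, node FNQ: FN={A,T} ∩ Q={T} → {T} (+0)
site 6, node BFKLNQ: BKL={T} ∩ FNQ={T} → {T} (+0)
site 7, node BK: B={G} ∪ K={C} → {C,G} (+1)
site 7, node BKL: BK={C,G} ∪ L={T} → {C,G,T} (+1)
site 7, node FN: F={G} ∪ N={A} → {A,G} (+1)
site 7, node FNQ: FN={A,G} ∪ Q={T} → {A,G,T} (+1)
site 7, node BFKLNQ: BKL={C,G,T} ∩ FNQ={A,G,T} → {G,T} (+0)
per-site changes: [3, 2, 3, 3, 3, 4, 2, 4]; total = 24

A,T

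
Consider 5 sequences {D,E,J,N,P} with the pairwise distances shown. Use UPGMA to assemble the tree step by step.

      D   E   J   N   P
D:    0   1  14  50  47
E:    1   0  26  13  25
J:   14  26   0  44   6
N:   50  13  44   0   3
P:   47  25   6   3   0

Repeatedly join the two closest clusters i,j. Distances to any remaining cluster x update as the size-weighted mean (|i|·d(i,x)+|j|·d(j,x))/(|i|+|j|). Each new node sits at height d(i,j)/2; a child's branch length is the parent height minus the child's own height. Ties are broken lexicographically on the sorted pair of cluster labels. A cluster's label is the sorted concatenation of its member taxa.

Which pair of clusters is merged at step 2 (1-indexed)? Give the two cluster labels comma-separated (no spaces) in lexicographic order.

N,P

step 1: merge (D,E) at d=1; branch lengths D→1/2, E→1/2; new cluster DE
  updated: d(DE,J)=20, d(DE,N)=63/2, d(DE,P)=36
step 2: merge (N,P) at d=3; branch lengths N→3/2, P→3/2; new cluster NP
  updated: d(DE,NP)=135/4, d(J,NP)=25
step 3: merge (DE,J) at d=20; branch lengths DE→19/2, J→10; new cluster DEJ
  updated: d(DEJ,NP)=185/6
step 4: merge (DEJ,NP) at d=185/6; branch lengths DEJ→65/12, NP→167/12; new cluster DEJNP
final tree: (((D:1/2,E:1/2):19/2,J:10):65/12,(N:3/2,P:3/2):167/12)
total length: 257/6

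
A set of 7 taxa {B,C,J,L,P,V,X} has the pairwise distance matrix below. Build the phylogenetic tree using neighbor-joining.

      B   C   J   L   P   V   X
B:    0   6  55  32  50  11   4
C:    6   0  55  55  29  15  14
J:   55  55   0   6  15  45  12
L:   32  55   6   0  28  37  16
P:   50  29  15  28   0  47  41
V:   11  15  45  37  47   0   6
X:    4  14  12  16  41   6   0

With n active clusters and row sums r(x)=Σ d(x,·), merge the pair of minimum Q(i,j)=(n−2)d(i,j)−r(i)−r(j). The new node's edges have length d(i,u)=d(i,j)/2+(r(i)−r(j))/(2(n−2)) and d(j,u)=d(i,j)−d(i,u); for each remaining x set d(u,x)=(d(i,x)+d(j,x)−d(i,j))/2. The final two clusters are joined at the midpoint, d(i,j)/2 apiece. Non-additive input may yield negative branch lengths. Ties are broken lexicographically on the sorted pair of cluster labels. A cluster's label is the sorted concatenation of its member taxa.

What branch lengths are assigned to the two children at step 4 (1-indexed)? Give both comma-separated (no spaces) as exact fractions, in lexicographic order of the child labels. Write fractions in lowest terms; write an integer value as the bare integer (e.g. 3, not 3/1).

43/32,149/32

iteration 1: select J,L (d=6, Q=-332); attach at lengths (22/5, 8/5); label the merged cluster JL
  updated: d(B,JL)=81/2, d(C,JL)=52, d(JL,P)=37/2, d(JL,V)=38, d(JL,X)=11
iteration 2: select JL,P (d=37/2, Q=-543/2); attach at lengths (97/16, 199/16); label the merged cluster JLP
  updated: d(B,JLP)=36, d(C,JLP)=125/4, d(JLP,V)=133/4, d(JLP,X)=67/4
iteration 3: select JLP,X (d=67/4, Q=-431/4); attach at lengths (169/8, -35/8); label the merged cluster JLPX
  updated: d(B,JLPX)=93/8, d(C,JLPX)=57/4, d(JLPX,V)=45/4
iteration 4: select B,C (d=6, Q=-415/8); attach at lengths (43/32, 149/32); label the merged cluster BC
  updated: d(BC,JLPX)=159/16, d(BC,V)=10
iteration 5: select BC,JLPX (d=159/16, Q=-499/16); attach at lengths (139/32, 179/32); label the merged cluster BCJLPX
  updated: d(BCJLPX,V)=181/32
iteration 6: select BCJLPX,V (d=181/32); attach at lengths (181/64, 181/64); label the merged cluster BCJLPVX
final tree: (((B:43/32,C:149/32):139/32,(((J:22/5,L:8/5):97/16,P:199/16):169/8,X:-35/8):179/32):181/64,V:181/64)
total length: 2011/32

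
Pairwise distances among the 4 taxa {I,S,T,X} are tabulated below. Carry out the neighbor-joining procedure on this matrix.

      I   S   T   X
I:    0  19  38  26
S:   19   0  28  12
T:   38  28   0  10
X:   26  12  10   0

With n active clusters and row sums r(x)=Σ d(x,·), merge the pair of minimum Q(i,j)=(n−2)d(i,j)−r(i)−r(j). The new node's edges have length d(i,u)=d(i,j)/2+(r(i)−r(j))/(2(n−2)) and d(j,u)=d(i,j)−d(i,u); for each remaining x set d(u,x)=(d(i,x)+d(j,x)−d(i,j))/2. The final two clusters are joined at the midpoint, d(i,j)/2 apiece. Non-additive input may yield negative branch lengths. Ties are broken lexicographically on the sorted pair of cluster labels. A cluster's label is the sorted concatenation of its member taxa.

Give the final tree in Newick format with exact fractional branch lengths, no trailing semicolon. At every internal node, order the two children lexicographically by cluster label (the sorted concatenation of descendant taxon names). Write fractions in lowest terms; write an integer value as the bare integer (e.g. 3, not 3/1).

iteration 1: select I,S (d=19, Q=-104); attach at lengths (31/2, 7/2); label the merged cluster IS
  updated: d(IS,T)=47/2, d(IS,X)=19/2
iteration 2: select IS,T (d=47/2, Q=-43); attach at lengths (23/2, 12); label the merged cluster IST
  updated: d(IST,X)=-2
iteration 3: select IST,X (d=-2); attach at lengths (-1, -1); label the merged cluster ISTX
final tree: (((I:31/2,S:7/2):23/2,T:12):-1,X:-1)
total length: 81/2

(((I:31/2,S:7/2):23/2,T:12):-1,X:-1)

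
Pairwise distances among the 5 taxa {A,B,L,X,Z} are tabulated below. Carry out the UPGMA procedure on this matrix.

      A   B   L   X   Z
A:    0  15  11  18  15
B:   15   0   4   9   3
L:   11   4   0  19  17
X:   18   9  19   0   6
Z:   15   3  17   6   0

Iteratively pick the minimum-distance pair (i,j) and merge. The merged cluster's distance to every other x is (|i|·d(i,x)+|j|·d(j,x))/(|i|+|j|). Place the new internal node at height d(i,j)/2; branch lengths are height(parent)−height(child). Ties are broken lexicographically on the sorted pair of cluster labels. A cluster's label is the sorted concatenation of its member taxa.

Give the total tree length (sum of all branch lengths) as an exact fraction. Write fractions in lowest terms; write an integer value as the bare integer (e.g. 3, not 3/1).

305/12

step 1: merge (B,Z) at d=3; branch lengths B→3/2, Z→3/2; new cluster BZ
  updated: d(A,BZ)=15, d(BZ,L)=21/2, d(BZ,X)=15/2
step 2: merge (BZ,X) at d=15/2; branch lengths BZ→9/4, X→15/4; new cluster BXZ
  updated: d(A,BXZ)=16, d(BXZ,L)=40/3
step 3: merge (A,L) at d=11; branch lengths A→11/2, L→11/2; new cluster AL
  updated: d(AL,BXZ)=44/3
step 4: merge (AL,BXZ) at d=44/3; branch lengths AL→11/6, BXZ→43/12; new cluster ABLXZ
final tree: ((A:11/2,L:11/2):11/6,((B:3/2,Z:3/2):9/4,X:15/4):43/12)
total length: 305/12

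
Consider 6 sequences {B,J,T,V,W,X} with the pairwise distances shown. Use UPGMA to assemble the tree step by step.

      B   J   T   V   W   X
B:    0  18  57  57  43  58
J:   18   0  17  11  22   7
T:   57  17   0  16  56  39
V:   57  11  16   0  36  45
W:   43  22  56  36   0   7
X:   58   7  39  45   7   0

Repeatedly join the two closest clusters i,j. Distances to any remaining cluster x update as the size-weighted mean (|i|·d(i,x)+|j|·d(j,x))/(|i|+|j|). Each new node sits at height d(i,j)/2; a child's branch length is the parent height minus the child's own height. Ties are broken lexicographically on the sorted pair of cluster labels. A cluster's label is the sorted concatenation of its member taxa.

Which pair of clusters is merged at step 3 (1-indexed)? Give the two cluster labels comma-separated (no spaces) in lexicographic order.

iteration 1: select J,X (d=7); attach at lengths (7/2, 7/2); label the merged cluster JX
  updated: d(B,JX)=38, d(JX,T)=28, d(JX,V)=28, d(JX,W)=29/2
iteration 2: select JX,W (d=29/2); attach at lengths (15/4, 29/4); label the merged cluster JWX
  updated: d(B,JWX)=119/3, d(JWX,T)=112/3, d(JWX,V)=92/3
iteration 3: select T,V (d=16); attach at lengths (8, 8); label the merged cluster TV
  updated: d(B,TV)=57, d(JWX,TV)=34
iteration 4: select JWX,TV (d=34); attach at lengths (39/4, 9); label the merged cluster JTVWX
  updated: d(B,JTVWX)=233/5
iteration 5: select B,JTVWX (d=233/5); attach at lengths (233/10, 63/10); label the merged cluster BJTVWX
final tree: (B:233/10,(((J:7/2,X:7/2):15/4,W:29/4):39/4,(T:8,V:8):9):63/10)
total length: 1647/20

T,V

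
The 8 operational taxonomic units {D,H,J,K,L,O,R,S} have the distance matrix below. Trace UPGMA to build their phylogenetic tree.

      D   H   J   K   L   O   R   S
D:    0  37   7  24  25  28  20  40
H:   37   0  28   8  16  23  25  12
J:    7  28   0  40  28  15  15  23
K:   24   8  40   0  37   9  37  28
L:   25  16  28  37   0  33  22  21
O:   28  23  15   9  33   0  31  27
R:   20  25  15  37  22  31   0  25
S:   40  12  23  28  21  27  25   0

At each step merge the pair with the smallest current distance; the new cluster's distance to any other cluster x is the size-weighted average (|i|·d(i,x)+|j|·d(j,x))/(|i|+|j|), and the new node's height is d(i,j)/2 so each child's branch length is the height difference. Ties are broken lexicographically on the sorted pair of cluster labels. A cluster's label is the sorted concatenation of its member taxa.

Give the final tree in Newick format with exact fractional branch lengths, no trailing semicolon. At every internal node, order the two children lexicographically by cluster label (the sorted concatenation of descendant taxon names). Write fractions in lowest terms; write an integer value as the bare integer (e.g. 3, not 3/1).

1. join D+J (d=7) ⇒ DJ; edges |D|=7/2, |J|=7/2
  updated: d(DJ,H)=65/2, d(DJ,K)=32, d(DJ,L)=53/2, d(DJ,O)=43/2, d(DJ,R)=35/2, d(DJ,S)=63/2
2. join H+K (d=8) ⇒ HK; edges |H|=4, |K|=4
  updated: d(DJ,HK)=129/4, d(HK,L)=53/2, d(HK,O)=16, d(HK,R)=31, d(HK,S)=20
3. join HK+O (d=16) ⇒ HKO; edges |HK|=4, |O|=8
  updated: d(DJ,HKO)=86/3, d(HKO,L)=86/3, d(HKO,R)=31, d(HKO,S)=67/3
4. join DJ+R (d=35/2) ⇒ DJR; edges |DJ|=21/4, |R|=35/4
  updated: d(DJR,HKO)=265/9, d(DJR,L)=25, d(DJR,S)=88/3
5. join L+S (d=21) ⇒ LS; edges |L|=21/2, |S|=21/2
  updated: d(DJR,LS)=163/6, d(HKO,LS)=51/2
6. join HKO+LS (d=51/2) ⇒ HKLOS; edges |HKO|=19/4, |LS|=9/4
  updated: d(DJR,HKLOS)=428/15
7. join DJR+HKLOS (d=428/15) ⇒ DHJKLORS; edges |DJR|=331/60, |HKLOS|=91/60
final tree: (((D:7/2,J:7/2):21/4,R:35/4):331/60,(((H:4,K:4):4,O:8):19/4,(L:21/2,S:21/2):9/4):91/60)
total length: 2281/30

(((D:7/2,J:7/2):21/4,R:35/4):331/60,(((H:4,K:4):4,O:8):19/4,(L:21/2,S:21/2):9/4):91/60)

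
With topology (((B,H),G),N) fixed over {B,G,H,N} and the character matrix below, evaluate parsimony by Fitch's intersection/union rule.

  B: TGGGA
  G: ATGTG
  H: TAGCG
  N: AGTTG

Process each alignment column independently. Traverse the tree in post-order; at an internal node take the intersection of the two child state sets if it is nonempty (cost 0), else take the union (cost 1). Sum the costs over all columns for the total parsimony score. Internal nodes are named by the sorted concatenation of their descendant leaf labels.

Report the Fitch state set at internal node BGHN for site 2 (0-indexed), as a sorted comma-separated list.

G,T

[col 0] BH: children B:{T}, H:{T} ∩→ {T}; cost 0
[col 0] BGH: children BH:{T}, G:{A} ∪→ {A,T}; cost 1
[col 0] BGHN: children BGH:{A,T}, N:{A} ∩→ {A}; cost 0
[col 1] BH: children B:{G}, H:{A} ∪→ {A,G}; cost 1
[col 1] BGH: children BH:{A,G}, G:{T} ∪→ {A,G,T}; cost 1
[col 1] BGHN: children BGH:{A,G,T}, N:{G} ∩→ {G}; cost 0
[col 2] BH: children B:{G}, H:{G} ∩→ {G}; cost 0
[col 2] BGH: children BH:{G}, G:{G} ∩→ {G}; cost 0
[col 2] BGHN: children BGH:{G}, N:{T} ∪→ {G,T}; cost 1
[col 3] BH: children B:{G}, H:{C} ∪→ {C,G}; cost 1
[col 3] BGH: children BH:{C,G}, G:{T} ∪→ {C,G,T}; cost 1
[col 3] BGHN: children BGH:{C,G,T}, N:{T} ∩→ {T}; cost 0
[col 4] BH: children B:{A}, H:{G} ∪→ {A,G}; cost 1
[col 4] BGH: children BH:{A,G}, G:{G} ∩→ {G}; cost 0
[col 4] BGHN: children BGH:{G}, N:{G} ∩→ {G}; cost 0
per-site changes: [1, 2, 1, 2, 1]; total = 7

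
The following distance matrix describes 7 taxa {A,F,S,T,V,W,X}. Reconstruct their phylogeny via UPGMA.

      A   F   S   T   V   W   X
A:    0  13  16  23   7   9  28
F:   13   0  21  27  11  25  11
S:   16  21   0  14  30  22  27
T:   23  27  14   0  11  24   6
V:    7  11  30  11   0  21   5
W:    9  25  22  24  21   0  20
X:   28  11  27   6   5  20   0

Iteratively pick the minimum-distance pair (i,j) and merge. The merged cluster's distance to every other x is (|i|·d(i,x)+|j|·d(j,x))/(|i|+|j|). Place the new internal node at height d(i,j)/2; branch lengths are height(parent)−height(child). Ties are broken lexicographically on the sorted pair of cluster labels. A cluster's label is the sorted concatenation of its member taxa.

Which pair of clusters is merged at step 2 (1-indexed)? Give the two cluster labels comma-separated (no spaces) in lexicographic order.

1. join V+X (d=5) ⇒ VX; edges |V|=5/2, |X|=5/2
  updated: d(A,VX)=35/2, d(F,VX)=11, d(S,VX)=57/2, d(T,VX)=17/2, d(VX,W)=41/2
2. join T+VX (d=17/2) ⇒ TVX; edges |T|=17/4, |VX|=7/4
  updated: d(A,TVX)=58/3, d(F,TVX)=49/3, d(S,TVX)=71/3, d(TVX,W)=65/3
3. join A+W (d=9) ⇒ AW; edges |A|=9/2, |W|=9/2
  updated: d(AW,F)=19, d(AW,S)=19, d(AW,TVX)=41/2
4. join F+TVX (d=49/3) ⇒ FTVX; edges |F|=49/6, |TVX|=47/12
  updated: d(AW,FTVX)=161/8, d(FTVX,S)=23
5. join AW+S (d=19) ⇒ ASW; edges |AW|=5, |S|=19/2
  updated: d(ASW,FTVX)=253/12
6. join ASW+FTVX (d=253/12) ⇒ AFSTVWX; edges |ASW|=25/24, |FTVX|=19/8
final tree: (((A:9/2,W:9/2):5,S:19/2):25/24,(F:49/6,(T:17/4,(V:5/2,X:5/2):7/4):47/12):19/8)
total length: 50

T,VX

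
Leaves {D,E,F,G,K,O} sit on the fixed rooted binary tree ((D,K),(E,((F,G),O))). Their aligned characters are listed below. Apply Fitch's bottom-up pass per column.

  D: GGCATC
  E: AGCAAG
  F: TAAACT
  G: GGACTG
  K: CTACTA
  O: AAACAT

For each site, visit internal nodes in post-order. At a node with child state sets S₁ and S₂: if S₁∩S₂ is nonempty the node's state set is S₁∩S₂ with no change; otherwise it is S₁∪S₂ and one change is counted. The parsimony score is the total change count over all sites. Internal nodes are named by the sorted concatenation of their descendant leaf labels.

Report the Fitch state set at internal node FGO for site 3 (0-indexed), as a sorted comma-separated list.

C

DK@0: {G} ∪ {C} = {C,G} (union, +1)
FG@0: {T} ∪ {G} = {G,T} (union, +1)
FGO@0: {G,T} ∪ {A} = {A,G,T} (union, +1)
EFGO@0: {A} ∩ {A,G,T} = {A} (intersection, +0)
DEFGKO@0: {C,G} ∪ {A} = {A,C,G} (union, +1)
DK@1: {G} ∪ {T} = {G,T} (union, +1)
FG@1: {A} ∪ {G} = {A,G} (union, +1)
FGO@1: {A,G} ∩ {A} = {A} (intersection, +0)
EFGO@1: {G} ∪ {A} = {A,G} (union, +1)
DEFGKO@1: {G,T} ∩ {A,G} = {G} (intersection, +0)
DK@2: {C} ∪ {A} = {A,C} (union, +1)
FG@2: {A} ∩ {A} = {A} (intersection, +0)
FGO@2: {A} ∩ {A} = {A} (intersection, +0)
EFGO@2: {C} ∪ {A} = {A,C} (union, +1)
DEFGKO@2: {A,C} ∩ {A,C} = {A,C} (intersection, +0)
DK@3: {A} ∪ {C} = {A,C} (union, +1)
FG@3: {A} ∪ {C} = {A,C} (union, +1)
FGO@3: {A,C} ∩ {C} = {C} (intersection, +0)
EFGO@3: {A} ∪ {C} = {A,C} (union, +1)
DEFGKO@3: {A,C} ∩ {A,C} = {A,C} (intersection, +0)
DK@4: {T} ∩ {T} = {T} (intersection, +0)
FG@4: {C} ∪ {T} = {C,T} (union, +1)
FGO@4: {C,T} ∪ {A} = {A,C,T} (union, +1)
EFGO@4: {A} ∩ {A,C,T} = {A} (intersection, +0)
DEFGKO@4: {T} ∪ {A} = {A,T} (union, +1)
DK@5: {C} ∪ {A} = {A,C} (union, +1)
FG@5: {T} ∪ {G} = {G,T} (union, +1)
FGO@5: {G,T} ∩ {T} = {T} (intersection, +0)
EFGO@5: {G} ∪ {T} = {G,T} (union, +1)
DEFGKO@5: {A,C} ∪ {G,T} = {A,C,G,T} (union, +1)
per-site changes: [4, 3, 2, 3, 3, 4]; total = 19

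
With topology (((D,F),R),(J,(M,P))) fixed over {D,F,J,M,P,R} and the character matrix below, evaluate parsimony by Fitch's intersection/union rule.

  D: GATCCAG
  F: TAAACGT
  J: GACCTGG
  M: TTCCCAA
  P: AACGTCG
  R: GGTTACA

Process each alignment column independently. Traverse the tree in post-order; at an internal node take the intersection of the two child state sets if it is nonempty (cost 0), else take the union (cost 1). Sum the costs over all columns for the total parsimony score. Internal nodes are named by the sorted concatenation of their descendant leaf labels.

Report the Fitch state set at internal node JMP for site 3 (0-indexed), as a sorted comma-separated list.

site 0, node DF: D={G} ∪ F={T} → {G,T} (+1)
site 0, node DFR: DF={G,T} ∩ R={G} → {G} (+0)
site 0, node MP: M={T} ∪ P={A} → {A,T} (+1)
site 0, node JMP: J={G} ∪ MP={A,T} → {A,G,T} (+1)
site 0, node DFJMPR: DFR={G} ∩ JMP={A,G,T} → {G} (+0)
site 1, node DF: D={A} ∩ F={A} → {A} (+0)
site 1, node DFR: DF={A} ∪ R={G} → {A,G} (+1)
site 1, node MP: M={T} ∪ P={A} → {A,T} (+1)
site 1, node JMP: J={A} ∩ MP={A,T} → {A} (+0)
site 1, node DFJMPR: DFR={A,G} ∩ JMP={A} → {A} (+0)
site 2, node DF: D={T} ∪ F={A} → {A,T} (+1)
site 2, node DFR: DF={A,T} ∩ R={T} → {T} (+0)
site 2, node MP: M={C} ∩ P={C} → {C} (+0)
site 2, node JMP: J={C} ∩ MP={C} → {C} (+0)
site 2, node DFJMPR: DFR={T} ∪ JMP={C} → {C,T} (+1)
site 3, node DF: D={C} ∪ F={A} → {A,C} (+1)
site 3, node DFR: DF={A,C} ∪ R={T} → {A,C,T} (+1)
site 3, node MP: M={C} ∪ P={G} → {C,G} (+1)
site 3, node JMP: J={C} ∩ MP={C,G} → {C} (+0)
site 3, node DFJMPR: DFR={A,C,T} ∩ JMP={C} → {C} (+0)
site 4, node DF: D={C} ∩ F={C} → {C} (+0)
site 4, node DFR: DF={C} ∪ R={A} → {A,C} (+1)
site 4, node MP: M={C} ∪ P={T} → {C,T} (+1)
site 4, node JMP: J={T} ∩ MP={C,T} → {T} (+0)
site 4, node DFJMPR: DFR={A,C} ∪ JMP={T} → {A,C,T} (+1)
site 5, node DF: D={A} ∪ F={G} → {A,G} (+1)
site 5, node DFR: DF={A,G} ∪ R={C} → {A,C,G} (+1)
site 5, node MP: M={A} ∪ P={C} → {A,C} (+1)
site 5, node JMP: J={G} ∪ MP={A,C} → {A,C,G} (+1)
site 5, node DFJMPR: DFR={A,C,G} ∩ JMP={A,C,G} → {A,C,G} (+0)
site 6, node DF: D={G} ∪ F={T} → {G,T} (+1)
site 6, node DFR: DF={G,T} ∪ R={A} → {A,G,T} (+1)
site 6, node MP: M={A} ∪ P={G} → {A,G} (+1)
site 6, node JMP: J={G} ∩ MP={A,G} → {G} (+0)
site 6, node DFJMPR: DFR={A,G,T} ∩ JMP={G} → {G} (+0)
per-site changes: [3, 2, 2, 3, 3, 4, 3]; total = 20

C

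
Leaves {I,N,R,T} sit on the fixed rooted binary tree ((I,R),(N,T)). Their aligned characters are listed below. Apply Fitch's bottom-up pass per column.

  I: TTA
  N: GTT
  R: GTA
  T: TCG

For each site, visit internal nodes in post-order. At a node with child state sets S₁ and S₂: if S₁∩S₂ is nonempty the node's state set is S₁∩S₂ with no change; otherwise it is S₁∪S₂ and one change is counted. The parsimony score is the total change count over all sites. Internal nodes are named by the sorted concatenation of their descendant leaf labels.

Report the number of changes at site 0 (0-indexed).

IR@0: {T} ∪ {G} = {G,T} (union, +1)
NT@0: {G} ∪ {T} = {G,T} (union, +1)
INRT@0: {G,T} ∩ {G,T} = {G,T} (intersection, +0)
IR@1: {T} ∩ {T} = {T} (intersection, +0)
NT@1: {T} ∪ {C} = {C,T} (union, +1)
INRT@1: {T} ∩ {C,T} = {T} (intersection, +0)
IR@2: {A} ∩ {A} = {A} (intersection, +0)
NT@2: {T} ∪ {G} = {G,T} (union, +1)
INRT@2: {A} ∪ {G,T} = {A,G,T} (union, +1)
per-site changes: [2, 1, 2]; total = 5

2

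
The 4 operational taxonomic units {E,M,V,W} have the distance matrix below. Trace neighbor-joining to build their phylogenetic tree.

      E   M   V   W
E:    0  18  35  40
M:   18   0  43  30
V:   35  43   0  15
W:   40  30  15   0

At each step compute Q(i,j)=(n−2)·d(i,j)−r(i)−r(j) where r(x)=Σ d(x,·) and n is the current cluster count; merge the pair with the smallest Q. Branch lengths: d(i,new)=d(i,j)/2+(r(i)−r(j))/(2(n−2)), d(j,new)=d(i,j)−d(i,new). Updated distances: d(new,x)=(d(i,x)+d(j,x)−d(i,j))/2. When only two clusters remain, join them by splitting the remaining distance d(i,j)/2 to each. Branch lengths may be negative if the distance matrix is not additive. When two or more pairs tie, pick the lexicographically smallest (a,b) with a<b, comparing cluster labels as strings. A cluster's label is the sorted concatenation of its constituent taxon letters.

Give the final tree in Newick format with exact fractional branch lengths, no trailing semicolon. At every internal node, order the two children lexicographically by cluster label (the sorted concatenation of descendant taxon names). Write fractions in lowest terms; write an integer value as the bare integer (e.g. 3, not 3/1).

(((E:19/2,M:17/2):41/2,V:19/2):11/4,W:11/4)

step 1: merge (E,M) at d=18, Q=-148; branch lengths E→19/2, M→17/2; new cluster EM
  updated: d(EM,V)=30, d(EM,W)=26
step 2: merge (EM,V) at d=30, Q=-71; branch lengths EM→41/2, V→19/2; new cluster EMV
  updated: d(EMV,W)=11/2
step 3: merge (EMV,W) at d=11/2; branch lengths EMV→11/4, W→11/4; new cluster EMVW
final tree: (((E:19/2,M:17/2):41/2,V:19/2):11/4,W:11/4)
total length: 107/2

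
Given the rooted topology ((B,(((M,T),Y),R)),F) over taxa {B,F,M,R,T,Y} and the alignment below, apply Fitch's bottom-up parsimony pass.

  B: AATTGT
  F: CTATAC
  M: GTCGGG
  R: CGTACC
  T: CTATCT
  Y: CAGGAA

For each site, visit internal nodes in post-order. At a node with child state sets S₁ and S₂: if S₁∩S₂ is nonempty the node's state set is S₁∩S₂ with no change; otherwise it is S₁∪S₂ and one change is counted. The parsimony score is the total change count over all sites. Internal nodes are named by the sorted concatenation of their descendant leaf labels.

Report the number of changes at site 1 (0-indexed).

3

MT@0: {G} ∪ {C} = {C,G} (union, +1)
MTY@0: {C,G} ∩ {C} = {C} (intersection, +0)
MRTY@0: {C} ∩ {C} = {C} (intersection, +0)
BMRTY@0: {A} ∪ {C} = {A,C} (union, +1)
BFMRTY@0: {A,C} ∩ {C} = {C} (intersection, +0)
MT@1: {T} ∩ {T} = {T} (intersection, +0)
MTY@1: {T} ∪ {A} = {A,T} (union, +1)
MRTY@1: {A,T} ∪ {G} = {A,G,T} (union, +1)
BMRTY@1: {A} ∩ {A,G,T} = {A} (intersection, +0)
BFMRTY@1: {A} ∪ {T} = {A,T} (union, +1)
MT@2: {C} ∪ {A} = {A,C} (union, +1)
MTY@2: {A,C} ∪ {G} = {A,C,G} (union, +1)
MRTY@2: {A,C,G} ∪ {T} = {A,C,G,T} (union, +1)
BMRTY@2: {T} ∩ {A,C,G,T} = {T} (intersection, +0)
BFMRTY@2: {T} ∪ {A} = {A,T} (union, +1)
MT@3: {G} ∪ {T} = {G,T} (union, +1)
MTY@3: {G,T} ∩ {G} = {G} (intersection, +0)
MRTY@3: {G} ∪ {A} = {A,G} (union, +1)
BMRTY@3: {T} ∪ {A,G} = {A,G,T} (union, +1)
BFMRTY@3: {A,G,T} ∩ {T} = {T} (intersection, +0)
MT@4: {G} ∪ {C} = {C,G} (union, +1)
MTY@4: {C,G} ∪ {A} = {A,C,G} (union, +1)
MRTY@4: {A,C,G} ∩ {C} = {C} (intersection, +0)
BMRTY@4: {G} ∪ {C} = {C,G} (union, +1)
BFMRTY@4: {C,G} ∪ {A} = {A,C,G} (union, +1)
MT@5: {G} ∪ {T} = {G,T} (union, +1)
MTY@5: {G,T} ∪ {A} = {A,G,T} (union, +1)
MRTY@5: {A,G,T} ∪ {C} = {A,C,G,T} (union, +1)
BMRTY@5: {T} ∩ {A,C,G,T} = {T} (intersection, +0)
BFMRTY@5: {T} ∪ {C} = {C,T} (union, +1)
per-site changes: [2, 3, 4, 3, 4, 4]; total = 20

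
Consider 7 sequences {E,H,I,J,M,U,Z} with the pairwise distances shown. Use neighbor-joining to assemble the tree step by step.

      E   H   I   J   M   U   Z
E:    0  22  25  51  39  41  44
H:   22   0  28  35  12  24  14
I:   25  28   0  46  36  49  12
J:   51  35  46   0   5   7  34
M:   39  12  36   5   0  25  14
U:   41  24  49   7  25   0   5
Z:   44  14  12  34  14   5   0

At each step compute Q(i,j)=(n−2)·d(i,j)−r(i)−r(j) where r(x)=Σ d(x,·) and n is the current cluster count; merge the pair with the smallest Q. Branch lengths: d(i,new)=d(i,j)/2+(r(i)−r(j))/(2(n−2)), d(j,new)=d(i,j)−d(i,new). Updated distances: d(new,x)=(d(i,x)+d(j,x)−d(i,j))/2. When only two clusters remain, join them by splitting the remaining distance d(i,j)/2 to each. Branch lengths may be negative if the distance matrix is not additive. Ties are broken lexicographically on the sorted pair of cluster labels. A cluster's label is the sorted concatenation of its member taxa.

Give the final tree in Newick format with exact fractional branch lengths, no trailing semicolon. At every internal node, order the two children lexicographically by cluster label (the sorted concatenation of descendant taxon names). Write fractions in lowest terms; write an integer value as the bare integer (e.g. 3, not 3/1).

step 1: merge (J,U) at d=7, Q=-294; branch lengths J→31/5, U→4/5; new cluster JU
  updated: d(E,JU)=85/2, d(H,JU)=26, d(I,JU)=44, d(JU,M)=23/2, d(JU,Z)=16
step 2: merge (E,I) at d=25, Q=-435/2; branch lengths E→255/16, I→145/16; new cluster EI
  updated: d(EI,H)=25/2, d(EI,JU)=123/4, d(EI,M)=25, d(EI,Z)=31/2
step 3: merge (JU,M) at d=23/2, Q=-449/4; branch lengths JU→75/8, M→17/8; new cluster JMU
  updated: d(EI,JMU)=177/8, d(H,JMU)=53/4, d(JMU,Z)=37/4
step 4: merge (EI,H) at d=25/2, Q=-519/8; branch lengths EI→283/32, H→117/32; new cluster EHI
  updated: d(EHI,JMU)=183/16, d(EHI,Z)=17/2
step 5: merge (EHI,JMU) at d=183/16, Q=-467/16; branch lengths EHI→171/32, JMU→195/32; new cluster EHIJMU
  updated: d(EHIJMU,Z)=101/32
step 6: merge (EHIJMU,Z) at d=101/32; branch lengths EHIJMU→101/64, Z→101/64; new cluster EHIJMUZ
final tree: ((((E:255/16,I:145/16):283/32,H:117/32):171/32,((J:31/5,U:4/5):75/8,M:17/8):195/32):101/64,Z:101/64)
total length: 2259/32

((((E:255/16,I:145/16):283/32,H:117/32):171/32,((J:31/5,U:4/5):75/8,M:17/8):195/32):101/64,Z:101/64)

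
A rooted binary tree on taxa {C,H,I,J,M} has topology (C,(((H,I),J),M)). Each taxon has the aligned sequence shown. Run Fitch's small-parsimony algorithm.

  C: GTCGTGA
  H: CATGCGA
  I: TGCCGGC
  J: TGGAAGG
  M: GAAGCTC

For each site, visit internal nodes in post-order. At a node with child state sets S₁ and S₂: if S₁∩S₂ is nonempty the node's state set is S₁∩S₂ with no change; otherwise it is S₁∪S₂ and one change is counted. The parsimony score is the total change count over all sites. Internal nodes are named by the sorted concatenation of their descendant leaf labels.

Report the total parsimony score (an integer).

site 0, node HI: H={C} ∪ I={T} → {C,T} (+1)
site 0, node HIJ: HI={C,T} ∩ J={T} → {T} (+0)
site 0, node HIJM: HIJ={T} ∪ M={G} → {G,T} (+1)
site 0, node CHIJM: C={G} ∩ HIJM={G,T} → {G} (+0)
site 1, node HI: H={A} ∪ I={G} → {A,G} (+1)
site 1, node HIJ: HI={A,G} ∩ J={G} → {G} (+0)
site 1, node HIJM: HIJ={G} ∪ M={A} → {A,G} (+1)
site 1, node CHIJM: C={T} ∪ HIJM={A,G} → {A,G,T} (+1)
site 2, node HI: H={T} ∪ I={C} → {C,T} (+1)
site 2, node HIJ: HI={C,T} ∪ J={G} → {C,G,T} (+1)
site 2, node HIJM: HIJ={C,G,T} ∪ M={A} → {A,C,G,T} (+1)
site 2, node CHIJM: C={C} ∩ HIJM={A,C,G,T} → {C} (+0)
site 3, node HI: H={G} ∪ I={C} → {C,G} (+1)
site 3, node HIJ: HI={C,G} ∪ J={A} → {A,C,G} (+1)
site 3, node HIJM: HIJ={A,C,G} ∩ M={G} → {G} (+0)
site 3, node CHIJM: C={G} ∩ HIJM={G} → {G} (+0)
site 4, node HI: H={C} ∪ I={G} → {C,G} (+1)
site 4, node HIJ: HI={C,G} ∪ J={A} → {A,C,G} (+1)
site 4, node HIJM: HIJ={A,C,G} ∩ M={C} → {C} (+0)
site 4, node CHIJM: C={T} ∪ HIJM={C} → {C,T} (+1)
site 5, node HI: H={G} ∩ I={G} → {G} (+0)
site 5, node HIJ: HI={G} ∩ J={G} → {G} (+0)
site 5, node HIJM: HIJ={G} ∪ M={T} → {G,T} (+1)
site 5, node CHIJM: C={G} ∩ HIJM={G,T} → {G} (+0)
site 6, node HI: H={A} ∪ I={C} → {A,C} (+1)
site 6, node HIJ: HI={A,C} ∪ J={G} → {A,C,G} (+1)
site 6, node HIJM: HIJ={A,C,G} ∩ M={C} → {C} (+0)
site 6, node CHIJM: C={A} ∪ HIJM={C} → {A,C} (+1)
per-site changes: [2, 3, 3, 2, 3, 1, 3]; total = 17

17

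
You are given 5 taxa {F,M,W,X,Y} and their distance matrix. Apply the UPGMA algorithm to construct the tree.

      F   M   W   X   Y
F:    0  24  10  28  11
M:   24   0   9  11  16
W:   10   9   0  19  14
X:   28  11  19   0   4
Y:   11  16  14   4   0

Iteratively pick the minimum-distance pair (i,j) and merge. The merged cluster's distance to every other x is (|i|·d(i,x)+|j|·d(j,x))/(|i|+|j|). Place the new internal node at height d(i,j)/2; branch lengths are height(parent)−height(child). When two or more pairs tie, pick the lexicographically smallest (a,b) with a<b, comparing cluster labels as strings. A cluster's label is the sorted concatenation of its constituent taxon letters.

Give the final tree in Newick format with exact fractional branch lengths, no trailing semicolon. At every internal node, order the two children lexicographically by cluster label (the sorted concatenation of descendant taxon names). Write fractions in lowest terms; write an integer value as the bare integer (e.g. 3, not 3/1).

1. join X+Y (d=4) ⇒ XY; edges |X|=2, |Y|=2
  updated: d(F,XY)=39/2, d(M,XY)=27/2, d(W,XY)=33/2
2. join M+W (d=9) ⇒ MW; edges |M|=9/2, |W|=9/2
  updated: d(F,MW)=17, d(MW,XY)=15
3. join MW+XY (d=15) ⇒ MWXY; edges |MW|=3, |XY|=11/2
  updated: d(F,MWXY)=73/4
4. join F+MWXY (d=73/4) ⇒ FMWXY; edges |F|=73/8, |MWXY|=13/8
final tree: (F:73/8,((M:9/2,W:9/2):3,(X:2,Y:2):11/2):13/8)
total length: 129/4

(F:73/8,((M:9/2,W:9/2):3,(X:2,Y:2):11/2):13/8)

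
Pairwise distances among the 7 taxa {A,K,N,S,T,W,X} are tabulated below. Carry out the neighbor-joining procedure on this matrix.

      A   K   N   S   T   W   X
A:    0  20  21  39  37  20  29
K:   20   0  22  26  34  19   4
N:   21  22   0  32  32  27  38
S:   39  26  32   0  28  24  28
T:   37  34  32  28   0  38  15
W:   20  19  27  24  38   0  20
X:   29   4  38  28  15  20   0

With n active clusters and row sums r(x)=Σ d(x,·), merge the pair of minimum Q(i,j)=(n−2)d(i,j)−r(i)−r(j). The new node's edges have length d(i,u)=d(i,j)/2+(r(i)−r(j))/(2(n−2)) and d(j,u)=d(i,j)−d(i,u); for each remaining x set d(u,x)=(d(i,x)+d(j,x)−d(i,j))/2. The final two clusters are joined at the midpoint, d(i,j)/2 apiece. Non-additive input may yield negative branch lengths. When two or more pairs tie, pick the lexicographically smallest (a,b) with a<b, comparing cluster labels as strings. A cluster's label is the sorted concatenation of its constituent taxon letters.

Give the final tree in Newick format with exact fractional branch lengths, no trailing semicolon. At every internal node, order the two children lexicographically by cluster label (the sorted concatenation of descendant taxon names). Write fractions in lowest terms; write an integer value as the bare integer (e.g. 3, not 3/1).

1. join T+X (d=15, Q=-243) ⇒ TX; edges |T|=25/2, |X|=5/2
  updated: d(A,TX)=51/2, d(K,TX)=23/2, d(N,TX)=55/2, d(S,TX)=41/2, d(TX,W)=43/2
2. join A+N (d=21, Q=-171) ⇒ AN; edges |A|=10, |N|=11
  updated: d(AN,K)=21/2, d(AN,S)=25, d(AN,TX)=16, d(AN,W)=13
3. join S+TX (d=41/2, Q=-207/2) ⇒ STX; edges |S|=175/12, |TX|=71/12
  updated: d(AN,STX)=41/4, d(K,STX)=17/2, d(STX,W)=25/2
4. join AN+W (d=13, Q=-209/4) ⇒ ANW; edges |AN|=61/16, |W|=147/16
  updated: d(ANW,K)=33/4, d(ANW,STX)=39/8
5. join ANW+K (d=33/4, Q=-173/8) ⇒ AKNW; edges |ANW|=37/16, |K|=95/16
  updated: d(AKNW,STX)=41/16
6. join AKNW+STX (d=41/16) ⇒ AKNSTWX; edges |AKNW|=41/32, |STX|=41/32
final tree: ((((A:10,N:11):61/16,W:147/16):37/16,K:95/16):41/32,(S:175/12,(T:25/2,X:5/2):71/12):41/32)
total length: 1285/16

((((A:10,N:11):61/16,W:147/16):37/16,K:95/16):41/32,(S:175/12,(T:25/2,X:5/2):71/12):41/32)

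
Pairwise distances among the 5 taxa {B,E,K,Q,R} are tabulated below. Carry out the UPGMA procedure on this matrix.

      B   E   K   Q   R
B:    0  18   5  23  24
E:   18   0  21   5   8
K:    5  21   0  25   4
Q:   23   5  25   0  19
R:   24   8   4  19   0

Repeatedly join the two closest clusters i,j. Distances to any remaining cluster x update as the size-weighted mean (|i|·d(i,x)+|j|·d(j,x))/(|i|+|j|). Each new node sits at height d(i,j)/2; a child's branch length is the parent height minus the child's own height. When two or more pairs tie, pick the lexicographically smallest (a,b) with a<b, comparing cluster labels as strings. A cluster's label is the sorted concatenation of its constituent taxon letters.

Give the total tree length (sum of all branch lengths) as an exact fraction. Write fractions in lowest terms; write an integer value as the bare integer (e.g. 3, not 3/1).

123/4

1. join K+R (d=4) ⇒ KR; edges |K|=2, |R|=2
  updated: d(B,KR)=29/2, d(E,KR)=29/2, d(KR,Q)=22
2. join E+Q (d=5) ⇒ EQ; edges |E|=5/2, |Q|=5/2
  updated: d(B,EQ)=41/2, d(EQ,KR)=73/4
3. join B+KR (d=29/2) ⇒ BKR; edges |B|=29/4, |KR|=21/4
  updated: d(BKR,EQ)=19
4. join BKR+EQ (d=19) ⇒ BEKQR; edges |BKR|=9/4, |EQ|=7
final tree: ((B:29/4,(K:2,R:2):21/4):9/4,(E:5/2,Q:5/2):7)
total length: 123/4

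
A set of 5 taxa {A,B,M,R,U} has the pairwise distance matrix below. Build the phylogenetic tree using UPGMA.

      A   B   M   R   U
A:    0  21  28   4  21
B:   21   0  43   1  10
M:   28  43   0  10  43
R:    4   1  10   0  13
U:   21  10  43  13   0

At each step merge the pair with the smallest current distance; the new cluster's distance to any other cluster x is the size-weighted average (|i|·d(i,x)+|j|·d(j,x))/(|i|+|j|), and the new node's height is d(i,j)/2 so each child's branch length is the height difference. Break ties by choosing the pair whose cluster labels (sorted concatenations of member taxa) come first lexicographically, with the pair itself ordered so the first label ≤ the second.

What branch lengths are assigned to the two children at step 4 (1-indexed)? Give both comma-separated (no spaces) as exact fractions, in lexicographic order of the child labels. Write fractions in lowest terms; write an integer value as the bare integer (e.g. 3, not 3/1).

step 1: merge (B,R) at d=1; branch lengths B→1/2, R→1/2; new cluster BR
  updated: d(A,BR)=25/2, d(BR,M)=53/2, d(BR,U)=23/2
step 2: merge (BR,U) at d=23/2; branch lengths BR→21/4, U→23/4; new cluster BRU
  updated: d(A,BRU)=46/3, d(BRU,M)=32
step 3: merge (A,BRU) at d=46/3; branch lengths A→23/3, BRU→23/12; new cluster ABRU
  updated: d(ABRU,M)=31
step 4: merge (ABRU,M) at d=31; branch lengths ABRU→47/6, M→31/2; new cluster ABMRU
final tree: ((A:23/3,((B:1/2,R:1/2):21/4,U:23/4):23/12):47/6,M:31/2)
total length: 539/12

47/6,31/2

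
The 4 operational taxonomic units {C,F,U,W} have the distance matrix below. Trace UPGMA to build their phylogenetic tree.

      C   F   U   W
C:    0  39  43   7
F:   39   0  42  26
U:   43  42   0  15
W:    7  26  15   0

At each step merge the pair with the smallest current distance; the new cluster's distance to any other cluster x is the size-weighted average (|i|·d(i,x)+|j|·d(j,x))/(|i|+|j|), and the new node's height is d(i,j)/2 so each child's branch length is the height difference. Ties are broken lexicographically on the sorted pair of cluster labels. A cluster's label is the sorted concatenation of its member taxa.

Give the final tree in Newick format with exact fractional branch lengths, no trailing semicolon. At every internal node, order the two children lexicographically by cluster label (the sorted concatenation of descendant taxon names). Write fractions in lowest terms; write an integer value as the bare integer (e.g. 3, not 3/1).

step 1: merge (C,W) at d=7; branch lengths C→7/2, W→7/2; new cluster CW
  updated: d(CW,F)=65/2, d(CW,U)=29
step 2: merge (CW,U) at d=29; branch lengths CW→11, U→29/2; new cluster CUW
  updated: d(CUW,F)=107/3
step 3: merge (CUW,F) at d=107/3; branch lengths CUW→10/3, F→107/6; new cluster CFUW
final tree: (((C:7/2,W:7/2):11,U:29/2):10/3,F:107/6)
total length: 161/3

(((C:7/2,W:7/2):11,U:29/2):10/3,F:107/6)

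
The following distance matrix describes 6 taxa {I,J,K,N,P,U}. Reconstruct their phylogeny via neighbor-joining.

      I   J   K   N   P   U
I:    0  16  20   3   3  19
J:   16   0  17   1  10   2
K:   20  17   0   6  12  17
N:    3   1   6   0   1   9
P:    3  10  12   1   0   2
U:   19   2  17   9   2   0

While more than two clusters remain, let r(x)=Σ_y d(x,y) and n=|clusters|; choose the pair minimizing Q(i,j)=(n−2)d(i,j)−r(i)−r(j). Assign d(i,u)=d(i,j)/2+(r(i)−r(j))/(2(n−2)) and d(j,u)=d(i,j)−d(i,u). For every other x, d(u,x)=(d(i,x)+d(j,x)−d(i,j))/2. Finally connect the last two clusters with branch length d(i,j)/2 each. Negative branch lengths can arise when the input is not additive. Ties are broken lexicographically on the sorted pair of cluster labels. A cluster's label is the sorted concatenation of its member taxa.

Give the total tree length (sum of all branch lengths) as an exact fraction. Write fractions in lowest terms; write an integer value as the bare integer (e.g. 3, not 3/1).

171/8

iteration 1: select J,U (d=2, Q=-87); attach at lengths (5/8, 11/8); label the merged cluster JU
  updated: d(I,JU)=33/2, d(JU,K)=16, d(JU,N)=4, d(JU,P)=5
iteration 2: select I,P (d=3, Q=-109/2); attach at lengths (61/12, -25/12); label the merged cluster IP
  updated: d(IP,JU)=37/4, d(IP,K)=29/2, d(IP,N)=1/2
iteration 3: select IP,JU (d=37/4, Q=-35); attach at lengths (27/8, 47/8); label the merged cluster IJPU
  updated: d(IJPU,K)=85/8, d(IJPU,N)=-19/8
iteration 4: select IJPU,K (d=85/8, Q=-57/4); attach at lengths (9/8, 19/2); label the merged cluster IJKPU
  updated: d(IJKPU,N)=-7/2
iteration 5: select IJKPU,N (d=-7/2); attach at lengths (-7/4, -7/4); label the merged cluster IJKNPU
final tree: ((((I:61/12,P:-25/12):27/8,(J:5/8,U:11/8):47/8):9/8,K:19/2):-7/4,N:-7/4)
total length: 171/8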